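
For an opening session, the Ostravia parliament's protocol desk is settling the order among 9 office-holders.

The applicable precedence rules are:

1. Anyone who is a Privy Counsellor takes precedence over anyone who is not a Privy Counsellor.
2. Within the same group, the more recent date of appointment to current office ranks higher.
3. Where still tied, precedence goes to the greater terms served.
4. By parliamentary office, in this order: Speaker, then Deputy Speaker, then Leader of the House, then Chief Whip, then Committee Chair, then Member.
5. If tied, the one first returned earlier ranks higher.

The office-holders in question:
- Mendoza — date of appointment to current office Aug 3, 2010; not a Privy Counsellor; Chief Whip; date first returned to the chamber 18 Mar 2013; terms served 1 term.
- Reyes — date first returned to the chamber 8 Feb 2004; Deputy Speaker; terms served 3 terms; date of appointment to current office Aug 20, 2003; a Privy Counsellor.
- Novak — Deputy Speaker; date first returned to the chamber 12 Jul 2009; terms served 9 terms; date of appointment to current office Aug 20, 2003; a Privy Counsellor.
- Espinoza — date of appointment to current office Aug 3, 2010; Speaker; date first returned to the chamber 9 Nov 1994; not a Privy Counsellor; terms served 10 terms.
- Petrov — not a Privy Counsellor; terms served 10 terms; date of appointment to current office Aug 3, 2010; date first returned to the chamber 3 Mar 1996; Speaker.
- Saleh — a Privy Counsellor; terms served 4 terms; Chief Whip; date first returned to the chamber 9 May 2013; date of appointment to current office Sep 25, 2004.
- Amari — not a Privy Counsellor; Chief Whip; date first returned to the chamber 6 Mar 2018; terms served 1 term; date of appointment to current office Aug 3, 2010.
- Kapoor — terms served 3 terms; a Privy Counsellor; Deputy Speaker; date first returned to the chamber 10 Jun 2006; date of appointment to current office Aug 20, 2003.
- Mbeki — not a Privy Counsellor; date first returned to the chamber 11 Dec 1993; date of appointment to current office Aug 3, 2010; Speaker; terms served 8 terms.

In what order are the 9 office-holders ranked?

Saleh, Novak, Reyes, Kapoor, Espinoza, Petrov, Mbeki, Mendoza, Amari

By the first rule: Saleh, Novak, Reyes and Kapoor (each a Privy Counsellor); then Espinoza, Petrov, Mbeki, Mendoza and Amari (each not a Privy Counsellor).
Among Saleh, Novak, Reyes and Kapoor, by date of appointment to current office (later first): Saleh (Sep 25, 2004) before Novak, Reyes and Kapoor (Aug 20, 2003).
Among Novak, Reyes and Kapoor, by terms served (higher first): Novak (9 terms) before Reyes and Kapoor (3 terms).
Reyes and Kapoor are each Deputy Speaker, so the next rule applies.
Among Reyes and Kapoor, by date first returned to the chamber (earlier first): Reyes (8 Feb 2004) before Kapoor (10 Jun 2006).
Espinoza, Petrov, Mbeki, Mendoza and Amari all have date of appointment to current office Aug 3, 2010, so the next rule applies.
Among Espinoza, Petrov, Mbeki, Mendoza and Amari, by terms served (higher first): Espinoza and Petrov (10 terms) before Mbeki (8 terms) before Mendoza and Amari (1 term).
Espinoza and Petrov are each Speaker, so the next rule applies.
Among Espinoza and Petrov, by date first returned to the chamber (earlier first): Espinoza (9 Nov 1994) before Petrov (3 Mar 1996).
Mendoza and Amari are each Chief Whip, so the next rule applies.
Among Mendoza and Amari, by date first returned to the chamber (earlier first): Mendoza (18 Mar 2013) before Amari (6 Mar 2018).
Full order: Saleh, Novak, Reyes, Kapoor, Espinoza, Petrov, Mbeki, Mendoza, Amari.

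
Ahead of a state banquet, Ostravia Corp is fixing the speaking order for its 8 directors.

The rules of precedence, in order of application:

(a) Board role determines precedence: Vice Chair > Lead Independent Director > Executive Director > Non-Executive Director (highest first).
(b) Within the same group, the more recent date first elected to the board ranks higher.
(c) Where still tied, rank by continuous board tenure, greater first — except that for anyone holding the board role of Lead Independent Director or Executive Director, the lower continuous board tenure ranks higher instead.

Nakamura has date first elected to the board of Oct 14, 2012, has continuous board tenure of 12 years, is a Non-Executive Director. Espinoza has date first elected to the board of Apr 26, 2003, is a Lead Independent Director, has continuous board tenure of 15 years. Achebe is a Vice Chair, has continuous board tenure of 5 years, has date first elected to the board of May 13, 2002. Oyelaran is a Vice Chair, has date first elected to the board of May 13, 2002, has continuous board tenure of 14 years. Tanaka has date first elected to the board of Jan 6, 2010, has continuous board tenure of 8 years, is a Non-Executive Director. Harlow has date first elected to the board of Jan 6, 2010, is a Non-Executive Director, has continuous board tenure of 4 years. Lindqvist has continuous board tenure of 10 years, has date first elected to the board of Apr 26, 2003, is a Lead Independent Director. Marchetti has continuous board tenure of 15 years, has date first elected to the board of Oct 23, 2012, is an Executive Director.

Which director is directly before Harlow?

Tanaka

By board role: Oyelaran and Achebe (Vice Chair); then Lindqvist and Espinoza (Lead Independent Director); then Marchetti (Executive Director); then Nakamura, Tanaka and Harlow (Non-Executive Director).
Oyelaran and Achebe both have date first elected to the board May 13, 2002, so the next rule applies.
Among Oyelaran and Achebe, by continuous board tenure (higher first): Oyelaran (14 years) before Achebe (5 years).
Lindqvist and Espinoza both have date first elected to the board Apr 26, 2003, so the next rule applies.
Among Lindqvist and Espinoza, by continuous board tenure (lower first) (reversed rule for this group): Lindqvist (10 years) before Espinoza (15 years).
Among Nakamura, Tanaka and Harlow, by date first elected to the board (later first): Nakamura (Oct 14, 2012) before Tanaka and Harlow (Jan 6, 2010).
Among Tanaka and Harlow, by continuous board tenure (higher first): Tanaka (8 years) before Harlow (4 years).
Order: Oyelaran, Achebe, Lindqvist, Espinoza, Marchetti, Nakamura, Tanaka, Harlow.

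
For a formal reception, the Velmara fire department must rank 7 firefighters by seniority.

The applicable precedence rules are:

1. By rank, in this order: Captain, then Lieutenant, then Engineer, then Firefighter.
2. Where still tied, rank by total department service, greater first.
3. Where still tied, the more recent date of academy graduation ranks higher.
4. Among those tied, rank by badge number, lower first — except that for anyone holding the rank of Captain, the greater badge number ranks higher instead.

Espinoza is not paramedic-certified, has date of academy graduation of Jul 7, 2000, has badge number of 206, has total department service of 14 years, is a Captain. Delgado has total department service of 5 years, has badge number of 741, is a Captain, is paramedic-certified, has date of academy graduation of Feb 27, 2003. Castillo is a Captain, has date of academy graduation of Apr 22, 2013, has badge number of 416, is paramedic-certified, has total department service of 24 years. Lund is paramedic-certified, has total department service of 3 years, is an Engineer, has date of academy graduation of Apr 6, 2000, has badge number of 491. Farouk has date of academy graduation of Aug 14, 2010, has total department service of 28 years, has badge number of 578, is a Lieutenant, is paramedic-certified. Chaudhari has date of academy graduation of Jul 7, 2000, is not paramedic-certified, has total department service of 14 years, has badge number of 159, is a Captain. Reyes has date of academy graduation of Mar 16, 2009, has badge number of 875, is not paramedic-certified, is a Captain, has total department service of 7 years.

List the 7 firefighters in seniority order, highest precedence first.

By rank: Castillo, Espinoza, Chaudhari, Reyes and Delgado (Captain); then Farouk (Lieutenant); then Lund (Engineer).
Among Castillo, Espinoza, Chaudhari, Reyes and Delgado, by total department service (higher first): Castillo (24 years) before Espinoza and Chaudhari (14 years) before Reyes (7 years) before Delgado (5 years).
Espinoza and Chaudhari both have date of academy graduation Jul 7, 2000, so the next rule applies.
Among Espinoza and Chaudhari, by badge number (higher first) (reversed rule for this group): Espinoza (206) before Chaudhari (159).
Full order: Castillo, Espinoza, Chaudhari, Reyes, Delgado, Farouk, Lund.

Castillo, Espinoza, Chaudhari, Reyes, Delgado, Farouk, Lund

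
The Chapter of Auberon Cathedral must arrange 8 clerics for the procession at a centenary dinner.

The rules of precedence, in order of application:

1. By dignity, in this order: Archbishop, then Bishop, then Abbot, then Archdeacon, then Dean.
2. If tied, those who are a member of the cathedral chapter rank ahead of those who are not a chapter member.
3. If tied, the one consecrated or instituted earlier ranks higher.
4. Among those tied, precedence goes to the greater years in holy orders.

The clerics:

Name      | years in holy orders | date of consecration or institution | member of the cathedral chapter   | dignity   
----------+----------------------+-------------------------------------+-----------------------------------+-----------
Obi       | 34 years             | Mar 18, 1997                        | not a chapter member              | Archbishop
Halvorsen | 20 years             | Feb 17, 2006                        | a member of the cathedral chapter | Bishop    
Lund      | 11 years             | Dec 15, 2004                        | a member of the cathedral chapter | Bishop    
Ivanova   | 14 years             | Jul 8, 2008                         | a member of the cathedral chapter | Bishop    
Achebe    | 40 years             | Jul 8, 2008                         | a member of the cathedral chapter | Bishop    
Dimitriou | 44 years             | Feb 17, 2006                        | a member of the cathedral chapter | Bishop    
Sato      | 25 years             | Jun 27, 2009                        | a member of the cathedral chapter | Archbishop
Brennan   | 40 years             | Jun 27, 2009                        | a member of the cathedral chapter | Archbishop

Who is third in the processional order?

Obi

By dignity: Brennan, Sato and Obi (Archbishop); then Lund, Dimitriou, Halvorsen, Achebe and Ivanova (Bishop).
Among Brennan, Sato and Obi, a member of the cathedral chapter before not a chapter member: Brennan and Sato (a member of the cathedral chapter) before Obi (not a chapter member).
Brennan and Sato both have date of consecration or institution Jun 27, 2009, so the next rule applies.
Among Brennan and Sato, by years in holy orders (higher first): Brennan (40 years) before Sato (25 years).
Lund, Dimitriou, Halvorsen, Achebe and Ivanova are each a member of the cathedral chapter, so the next rule applies.
Among Lund, Dimitriou, Halvorsen, Achebe and Ivanova, by date of consecration or institution (earlier first): Lund (Dec 15, 2004) before Dimitriou and Halvorsen (Feb 17, 2006) before Achebe and Ivanova (Jul 8, 2008).
Among Dimitriou and Halvorsen, by years in holy orders (higher first): Dimitriou (44 years) before Halvorsen (20 years).
Among Achebe and Ivanova, by years in holy orders (higher first): Achebe (40 years) before Ivanova (14 years).
Order: Brennan, Sato, Obi, Lund, Dimitriou, Halvorsen, Achebe, Ivanova.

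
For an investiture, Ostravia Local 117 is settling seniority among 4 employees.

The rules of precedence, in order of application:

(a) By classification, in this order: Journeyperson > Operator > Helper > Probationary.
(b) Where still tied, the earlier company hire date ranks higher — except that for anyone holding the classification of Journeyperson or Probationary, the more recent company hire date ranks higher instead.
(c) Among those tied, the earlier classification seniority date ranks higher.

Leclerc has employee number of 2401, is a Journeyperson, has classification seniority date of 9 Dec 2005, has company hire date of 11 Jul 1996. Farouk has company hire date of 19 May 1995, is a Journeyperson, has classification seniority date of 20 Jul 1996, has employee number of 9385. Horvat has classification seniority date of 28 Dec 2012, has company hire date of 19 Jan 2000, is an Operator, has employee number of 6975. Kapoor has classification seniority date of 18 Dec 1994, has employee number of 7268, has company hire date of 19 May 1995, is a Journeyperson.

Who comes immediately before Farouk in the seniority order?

By classification: Leclerc, Kapoor and Farouk (Journeyperson); then Horvat (Operator).
Among Leclerc, Kapoor and Farouk, by company hire date (later first) (reversed rule for this group): Leclerc (11 Jul 1996) before Kapoor and Farouk (19 May 1995).
Among Kapoor and Farouk, by classification seniority date (earlier first): Kapoor (18 Dec 1994) before Farouk (20 Jul 1996).
Order: Leclerc, Kapoor, Farouk, Horvat.

Kapoor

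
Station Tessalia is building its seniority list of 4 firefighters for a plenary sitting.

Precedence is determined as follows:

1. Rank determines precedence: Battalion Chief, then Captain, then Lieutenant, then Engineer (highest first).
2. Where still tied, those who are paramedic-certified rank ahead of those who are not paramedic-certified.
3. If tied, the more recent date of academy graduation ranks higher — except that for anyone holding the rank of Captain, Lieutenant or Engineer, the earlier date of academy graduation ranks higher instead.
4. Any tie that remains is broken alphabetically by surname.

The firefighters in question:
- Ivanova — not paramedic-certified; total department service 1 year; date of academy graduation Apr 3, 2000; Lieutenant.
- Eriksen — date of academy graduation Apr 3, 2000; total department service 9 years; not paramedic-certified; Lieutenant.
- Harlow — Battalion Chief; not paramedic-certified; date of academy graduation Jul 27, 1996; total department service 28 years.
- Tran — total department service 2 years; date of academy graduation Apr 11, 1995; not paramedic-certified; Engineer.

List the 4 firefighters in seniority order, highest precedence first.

Harlow, Eriksen, Ivanova, Tran

By rank: Harlow (Battalion Chief); then Eriksen and Ivanova (Lieutenant); then Tran (Engineer).
Eriksen and Ivanova are each not paramedic-certified, so the next rule applies.
Eriksen and Ivanova both have date of academy graduation Apr 3, 2000, so the next rule applies.
Among Eriksen and Ivanova, alphabetically by surname: Eriksen before Ivanova.
Full order: Harlow, Eriksen, Ivanova, Tran.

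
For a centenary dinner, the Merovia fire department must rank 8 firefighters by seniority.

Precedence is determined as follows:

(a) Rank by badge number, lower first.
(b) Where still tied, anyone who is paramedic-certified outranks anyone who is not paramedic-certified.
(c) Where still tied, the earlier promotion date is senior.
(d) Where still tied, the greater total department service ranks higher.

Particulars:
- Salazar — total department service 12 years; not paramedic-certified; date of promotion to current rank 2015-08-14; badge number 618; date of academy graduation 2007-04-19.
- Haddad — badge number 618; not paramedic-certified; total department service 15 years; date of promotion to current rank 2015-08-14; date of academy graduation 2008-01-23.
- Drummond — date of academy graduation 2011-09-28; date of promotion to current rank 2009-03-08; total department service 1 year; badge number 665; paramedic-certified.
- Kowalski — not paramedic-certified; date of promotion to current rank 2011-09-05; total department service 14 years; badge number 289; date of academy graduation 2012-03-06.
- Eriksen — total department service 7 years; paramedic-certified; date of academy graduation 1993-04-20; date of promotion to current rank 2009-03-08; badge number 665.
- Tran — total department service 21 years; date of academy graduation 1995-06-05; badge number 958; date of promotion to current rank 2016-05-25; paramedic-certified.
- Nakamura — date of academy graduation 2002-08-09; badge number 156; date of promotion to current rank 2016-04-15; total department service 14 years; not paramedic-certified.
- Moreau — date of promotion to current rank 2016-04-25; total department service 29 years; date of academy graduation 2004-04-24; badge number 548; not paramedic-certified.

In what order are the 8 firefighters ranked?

By badge number (lower first): Nakamura (156); then Kowalski (289); then Moreau (548); then Haddad and Salazar (both 618); then Eriksen and Drummond (both 665); then Tran (958).
Haddad and Salazar are each not paramedic-certified, so the next rule applies.
Haddad and Salazar both have date of promotion to current rank 2015-08-14, so the next rule applies.
Among Haddad and Salazar, by total department service (higher first): Haddad (15 years) before Salazar (12 years).
Eriksen and Drummond are each paramedic-certified, so the next rule applies.
Eriksen and Drummond both have date of promotion to current rank 2009-03-08, so the next rule applies.
Among Eriksen and Drummond, by total department service (higher first): Eriksen (7 years) before Drummond (1 year).
Full order: Nakamura, Kowalski, Moreau, Haddad, Salazar, Eriksen, Drummond, Tran.

Nakamura, Kowalski, Moreau, Haddad, Salazar, Eriksen, Drummond, Tran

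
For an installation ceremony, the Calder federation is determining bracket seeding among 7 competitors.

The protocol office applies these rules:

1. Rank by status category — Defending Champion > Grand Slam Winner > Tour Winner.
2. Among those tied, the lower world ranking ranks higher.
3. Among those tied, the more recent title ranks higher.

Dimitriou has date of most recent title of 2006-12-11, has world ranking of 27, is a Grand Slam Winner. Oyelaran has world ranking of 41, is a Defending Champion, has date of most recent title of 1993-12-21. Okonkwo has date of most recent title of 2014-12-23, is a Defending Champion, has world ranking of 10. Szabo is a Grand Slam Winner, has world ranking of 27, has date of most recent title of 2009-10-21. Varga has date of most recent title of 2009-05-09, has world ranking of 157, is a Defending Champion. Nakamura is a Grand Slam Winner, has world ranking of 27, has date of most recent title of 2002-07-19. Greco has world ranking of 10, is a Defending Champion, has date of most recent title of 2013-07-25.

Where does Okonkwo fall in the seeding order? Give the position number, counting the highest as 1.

By status category: Okonkwo, Greco, Oyelaran and Varga (Defending Champion); then Szabo, Dimitriou and Nakamura (Grand Slam Winner).
Among Okonkwo, Greco, Oyelaran and Varga, by world ranking (lower first): Okonkwo and Greco (10) before Oyelaran (41) before Varga (157).
Among Okonkwo and Greco, by date of most recent title (later first): Okonkwo (2014-12-23) before Greco (2013-07-25).
Szabo, Dimitriou and Nakamura all have world ranking 27, so the next rule applies.
Among Szabo, Dimitriou and Nakamura, by date of most recent title (later first): Szabo (2009-10-21) before Dimitriou (2006-12-11) before Nakamura (2002-07-19).
Order: Okonkwo, Greco, Oyelaran, Varga, Szabo, Dimitriou, Nakamura. So position 1.

1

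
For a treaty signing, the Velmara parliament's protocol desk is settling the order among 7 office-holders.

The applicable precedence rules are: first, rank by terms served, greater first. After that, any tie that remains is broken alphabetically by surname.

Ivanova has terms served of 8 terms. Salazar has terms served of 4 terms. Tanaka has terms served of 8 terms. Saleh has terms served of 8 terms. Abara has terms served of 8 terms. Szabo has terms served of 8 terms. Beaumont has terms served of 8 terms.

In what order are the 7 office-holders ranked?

Abara, Beaumont, Ivanova, Saleh, Szabo, Tanaka, Salazar

By terms served (higher first): Abara, Beaumont, Ivanova, Saleh, Szabo and Tanaka (each 8 terms); then Salazar (4 terms).
Among Abara, Beaumont, Ivanova, Saleh, Szabo and Tanaka, alphabetically by surname: Abara before Beaumont before Ivanova before Saleh before Szabo before Tanaka.
Full order: Abara, Beaumont, Ivanova, Saleh, Szabo, Tanaka, Salazar.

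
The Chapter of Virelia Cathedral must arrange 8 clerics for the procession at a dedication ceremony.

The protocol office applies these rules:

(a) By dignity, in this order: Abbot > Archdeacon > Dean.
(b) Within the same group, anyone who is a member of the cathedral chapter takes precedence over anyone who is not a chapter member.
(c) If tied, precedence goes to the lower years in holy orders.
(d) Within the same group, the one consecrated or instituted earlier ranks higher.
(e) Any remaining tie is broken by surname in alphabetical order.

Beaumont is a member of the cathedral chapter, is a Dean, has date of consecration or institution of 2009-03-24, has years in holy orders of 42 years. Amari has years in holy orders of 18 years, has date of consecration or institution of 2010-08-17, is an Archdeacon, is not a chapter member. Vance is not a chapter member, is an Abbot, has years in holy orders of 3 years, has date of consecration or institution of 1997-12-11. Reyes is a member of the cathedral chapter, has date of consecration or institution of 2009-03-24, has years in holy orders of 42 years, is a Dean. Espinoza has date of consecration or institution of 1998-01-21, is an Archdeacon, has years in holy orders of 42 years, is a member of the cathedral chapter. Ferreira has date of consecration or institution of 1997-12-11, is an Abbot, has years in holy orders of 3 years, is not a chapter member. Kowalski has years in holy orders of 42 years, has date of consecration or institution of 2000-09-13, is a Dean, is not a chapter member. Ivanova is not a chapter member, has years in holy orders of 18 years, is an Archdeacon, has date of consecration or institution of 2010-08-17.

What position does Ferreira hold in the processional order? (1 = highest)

1

By dignity: Ferreira and Vance (Abbot); then Espinoza, Amari and Ivanova (Archdeacon); then Beaumont, Reyes and Kowalski (Dean).
Ferreira and Vance are each not a chapter member, so the next rule applies.
Ferreira and Vance both have years in holy orders 3 years, so the next rule applies.
Ferreira and Vance both have date of consecration or institution 1997-12-11, so the next rule applies.
Among Ferreira and Vance, alphabetically by surname: Ferreira before Vance.
Among Espinoza, Amari and Ivanova, a member of the cathedral chapter before not a chapter member: Espinoza (a member of the cathedral chapter) before Amari and Ivanova (not a chapter member).
Amari and Ivanova both have years in holy orders 18 years, so the next rule applies.
Amari and Ivanova both have date of consecration or institution 2010-08-17, so the next rule applies.
Among Amari and Ivanova, alphabetically by surname: Amari before Ivanova.
Among Beaumont, Reyes and Kowalski, a member of the cathedral chapter before not a chapter member: Beaumont and Reyes (a member of the cathedral chapter) before Kowalski (not a chapter member).
Beaumont and Reyes both have years in holy orders 42 years, so the next rule applies.
Beaumont and Reyes both have date of consecration or institution 2009-03-24, so the next rule applies.
Among Beaumont and Reyes, alphabetically by surname: Beaumont before Reyes.
Order: Ferreira, Vance, Espinoza, Amari, Ivanova, Beaumont, Reyes, Kowalski. So position 1.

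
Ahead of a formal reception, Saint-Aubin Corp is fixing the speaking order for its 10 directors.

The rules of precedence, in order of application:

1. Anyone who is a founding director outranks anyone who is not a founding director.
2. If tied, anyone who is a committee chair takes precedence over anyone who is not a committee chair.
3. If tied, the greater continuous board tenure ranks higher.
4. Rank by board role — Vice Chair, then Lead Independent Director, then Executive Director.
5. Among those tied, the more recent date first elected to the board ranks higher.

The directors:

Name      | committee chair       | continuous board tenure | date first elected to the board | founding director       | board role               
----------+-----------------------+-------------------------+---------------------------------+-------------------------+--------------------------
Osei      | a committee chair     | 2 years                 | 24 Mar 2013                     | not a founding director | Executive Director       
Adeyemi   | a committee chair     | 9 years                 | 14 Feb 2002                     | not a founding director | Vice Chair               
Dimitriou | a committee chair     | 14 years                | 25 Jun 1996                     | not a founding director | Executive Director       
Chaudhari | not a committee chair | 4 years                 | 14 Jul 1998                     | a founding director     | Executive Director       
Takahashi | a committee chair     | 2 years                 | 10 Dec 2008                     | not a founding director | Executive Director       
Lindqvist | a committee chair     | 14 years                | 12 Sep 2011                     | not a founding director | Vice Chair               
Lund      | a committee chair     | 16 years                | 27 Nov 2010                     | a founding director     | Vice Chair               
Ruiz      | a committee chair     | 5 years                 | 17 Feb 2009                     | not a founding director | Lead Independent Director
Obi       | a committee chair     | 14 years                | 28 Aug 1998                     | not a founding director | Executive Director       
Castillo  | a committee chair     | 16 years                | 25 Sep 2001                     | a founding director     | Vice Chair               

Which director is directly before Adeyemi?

By the first rule: Lund, Castillo and Chaudhari (each a founding director); then Lindqvist, Obi, Dimitriou, Adeyemi, Ruiz, Osei and Takahashi (each not a founding director).
Among Lund, Castillo and Chaudhari, a committee chair before not a committee chair: Lund and Castillo (a committee chair) before Chaudhari (not a committee chair).
Lund and Castillo both have continuous board tenure 16 years, so the next rule applies.
Lund and Castillo are each Vice Chair, so the next rule applies.
Among Lund and Castillo, by date first elected to the board (later first): Lund (27 Nov 2010) before Castillo (25 Sep 2001).
Lindqvist, Obi, Dimitriou, Adeyemi, Ruiz, Osei and Takahashi are each a committee chair, so the next rule applies.
Among Lindqvist, Obi, Dimitriou, Adeyemi, Ruiz, Osei and Takahashi, by continuous board tenure (higher first): Lindqvist, Obi and Dimitriou (14 years) before Adeyemi (9 years) before Ruiz (5 years) before Osei and Takahashi (2 years).
Among Lindqvist, Obi and Dimitriou, by board role: Lindqvist (Vice Chair) before Obi and Dimitriou (Executive Director).
Among Obi and Dimitriou, by date first elected to the board (later first): Obi (28 Aug 1998) before Dimitriou (25 Jun 1996).
Osei and Takahashi are each Executive Director, so the next rule applies.
Among Osei and Takahashi, by date first elected to the board (later first): Osei (24 Mar 2013) before Takahashi (10 Dec 2008).
Order: Lund, Castillo, Chaudhari, Lindqvist, Obi, Dimitriou, Adeyemi, Ruiz, Osei, Takahashi.

Dimitriou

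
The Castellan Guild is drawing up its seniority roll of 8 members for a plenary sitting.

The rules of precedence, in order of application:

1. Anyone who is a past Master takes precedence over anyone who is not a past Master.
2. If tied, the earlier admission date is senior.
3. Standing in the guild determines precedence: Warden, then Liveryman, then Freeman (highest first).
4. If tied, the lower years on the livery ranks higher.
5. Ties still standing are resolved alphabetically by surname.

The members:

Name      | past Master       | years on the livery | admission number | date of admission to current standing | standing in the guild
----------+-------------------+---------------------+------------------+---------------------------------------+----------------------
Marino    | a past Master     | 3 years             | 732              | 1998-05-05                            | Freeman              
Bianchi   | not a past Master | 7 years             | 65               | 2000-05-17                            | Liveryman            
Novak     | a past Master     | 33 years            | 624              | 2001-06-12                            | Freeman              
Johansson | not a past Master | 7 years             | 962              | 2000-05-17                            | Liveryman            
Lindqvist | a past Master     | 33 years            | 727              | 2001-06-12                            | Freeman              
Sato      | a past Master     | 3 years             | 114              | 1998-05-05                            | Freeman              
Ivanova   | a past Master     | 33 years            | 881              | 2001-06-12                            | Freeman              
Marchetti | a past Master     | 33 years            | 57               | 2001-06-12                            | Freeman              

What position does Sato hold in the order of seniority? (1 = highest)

2

By the first rule: Marino, Sato, Ivanova, Lindqvist, Marchetti and Novak (each a past Master); then Bianchi and Johansson (both not a past Master).
Among Marino, Sato, Ivanova, Lindqvist, Marchetti and Novak, by date of admission to current standing (earlier first): Marino and Sato (1998-05-05) before Ivanova, Lindqvist, Marchetti and Novak (2001-06-12).
Marino and Sato are each Freeman, so the next rule applies.
Marino and Sato both have years on the livery 3 years, so the next rule applies.
Among Marino and Sato, alphabetically by surname: Marino before Sato.
Ivanova, Lindqvist, Marchetti and Novak are each Freeman, so the next rule applies.
Ivanova, Lindqvist, Marchetti and Novak all have years on the livery 33 years, so the next rule applies.
Among Ivanova, Lindqvist, Marchetti and Novak, alphabetically by surname: Ivanova before Lindqvist before Marchetti before Novak.
Bianchi and Johansson both have date of admission to current standing 2000-05-17, so the next rule applies.
Bianchi and Johansson are each Liveryman, so the next rule applies.
Bianchi and Johansson both have years on the livery 7 years, so the next rule applies.
Among Bianchi and Johansson, alphabetically by surname: Bianchi before Johansson.
Order: Marino, Sato, Ivanova, Lindqvist, Marchetti, Novak, Bianchi, Johansson. So position 2.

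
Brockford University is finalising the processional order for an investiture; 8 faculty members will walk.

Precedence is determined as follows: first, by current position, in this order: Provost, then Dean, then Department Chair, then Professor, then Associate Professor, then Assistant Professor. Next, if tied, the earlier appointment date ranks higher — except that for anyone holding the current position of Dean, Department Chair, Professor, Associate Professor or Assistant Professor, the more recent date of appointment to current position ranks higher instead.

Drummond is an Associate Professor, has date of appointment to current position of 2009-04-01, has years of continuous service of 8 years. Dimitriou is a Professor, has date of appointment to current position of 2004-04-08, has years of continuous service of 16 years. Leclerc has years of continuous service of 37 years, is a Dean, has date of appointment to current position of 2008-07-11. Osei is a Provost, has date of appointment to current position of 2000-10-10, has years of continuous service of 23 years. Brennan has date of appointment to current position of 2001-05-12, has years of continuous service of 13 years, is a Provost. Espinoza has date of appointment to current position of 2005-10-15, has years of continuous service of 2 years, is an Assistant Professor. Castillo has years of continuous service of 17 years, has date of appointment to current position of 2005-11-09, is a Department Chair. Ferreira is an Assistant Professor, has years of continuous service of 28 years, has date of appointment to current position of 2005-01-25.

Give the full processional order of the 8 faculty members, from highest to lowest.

By current position: Osei and Brennan (Provost); then Leclerc (Dean); then Castillo (Department Chair); then Dimitriou (Professor); then Drummond (Associate Professor); then Espinoza and Ferreira (Assistant Professor).
Among Osei and Brennan, by date of appointment to current position (earlier first): Osei (2000-10-10) before Brennan (2001-05-12).
Among Espinoza and Ferreira, by date of appointment to current position (later first) (reversed rule for this group): Espinoza (2005-10-15) before Ferreira (2005-01-25).
Full order: Osei, Brennan, Leclerc, Castillo, Dimitriou, Drummond, Espinoza, Ferreira.

Osei, Brennan, Leclerc, Castillo, Dimitriou, Drummond, Espinoza, Ferreira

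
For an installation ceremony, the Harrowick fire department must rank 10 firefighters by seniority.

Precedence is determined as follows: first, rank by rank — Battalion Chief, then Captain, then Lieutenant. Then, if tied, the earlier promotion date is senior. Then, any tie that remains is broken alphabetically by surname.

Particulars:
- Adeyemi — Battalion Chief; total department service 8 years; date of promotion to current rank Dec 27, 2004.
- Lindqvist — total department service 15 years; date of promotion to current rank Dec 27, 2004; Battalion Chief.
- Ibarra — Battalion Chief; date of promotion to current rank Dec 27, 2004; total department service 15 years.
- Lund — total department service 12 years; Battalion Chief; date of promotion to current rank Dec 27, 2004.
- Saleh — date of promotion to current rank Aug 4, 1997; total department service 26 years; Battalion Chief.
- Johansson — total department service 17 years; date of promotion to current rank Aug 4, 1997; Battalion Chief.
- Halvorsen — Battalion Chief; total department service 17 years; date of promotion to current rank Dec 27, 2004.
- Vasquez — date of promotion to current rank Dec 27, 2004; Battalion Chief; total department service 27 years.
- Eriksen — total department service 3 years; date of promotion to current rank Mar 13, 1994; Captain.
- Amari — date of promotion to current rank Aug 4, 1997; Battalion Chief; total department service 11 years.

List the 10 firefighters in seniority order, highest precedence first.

Amari, Johansson, Saleh, Adeyemi, Halvorsen, Ibarra, Lindqvist, Lund, Vasquez, Eriksen

By rank: Amari, Johansson, Saleh, Adeyemi, Halvorsen, Ibarra, Lindqvist, Lund and Vasquez (Battalion Chief); then Eriksen (Captain).
Among Amari, Johansson, Saleh, Adeyemi, Halvorsen, Ibarra, Lindqvist, Lund and Vasquez, by date of promotion to current rank (earlier first): Amari, Johansson and Saleh (Aug 4, 1997) before Adeyemi, Halvorsen, Ibarra, Lindqvist, Lund and Vasquez (Dec 27, 2004).
Among Amari, Johansson and Saleh, alphabetically by surname: Amari before Johansson before Saleh.
Among Adeyemi, Halvorsen, Ibarra, Lindqvist, Lund and Vasquez, alphabetically by surname: Adeyemi before Halvorsen before Ibarra before Lindqvist before Lund before Vasquez.
Full order: Amari, Johansson, Saleh, Adeyemi, Halvorsen, Ibarra, Lindqvist, Lund, Vasquez, Eriksen.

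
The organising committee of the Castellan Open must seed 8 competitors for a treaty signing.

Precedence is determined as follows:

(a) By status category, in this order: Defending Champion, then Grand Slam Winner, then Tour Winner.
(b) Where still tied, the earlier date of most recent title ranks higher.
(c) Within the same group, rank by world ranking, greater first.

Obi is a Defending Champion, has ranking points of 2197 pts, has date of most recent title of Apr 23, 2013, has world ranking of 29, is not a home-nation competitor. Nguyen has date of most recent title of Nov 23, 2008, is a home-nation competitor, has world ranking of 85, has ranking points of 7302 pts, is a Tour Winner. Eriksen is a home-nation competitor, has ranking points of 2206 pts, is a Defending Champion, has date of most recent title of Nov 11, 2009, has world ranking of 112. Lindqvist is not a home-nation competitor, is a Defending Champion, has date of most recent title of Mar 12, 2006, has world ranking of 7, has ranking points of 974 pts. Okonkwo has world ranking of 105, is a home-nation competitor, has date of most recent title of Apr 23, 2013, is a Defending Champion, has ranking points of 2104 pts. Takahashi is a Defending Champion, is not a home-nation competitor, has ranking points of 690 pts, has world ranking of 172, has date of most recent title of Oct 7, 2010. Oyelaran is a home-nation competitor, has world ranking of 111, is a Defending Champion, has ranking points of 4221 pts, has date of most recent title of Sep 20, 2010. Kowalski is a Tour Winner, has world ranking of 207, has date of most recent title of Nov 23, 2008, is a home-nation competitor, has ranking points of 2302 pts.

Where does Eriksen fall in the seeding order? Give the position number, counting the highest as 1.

2

By status category: Lindqvist, Eriksen, Oyelaran, Takahashi, Okonkwo and Obi (Defending Champion); then Kowalski and Nguyen (Tour Winner).
Among Lindqvist, Eriksen, Oyelaran, Takahashi, Okonkwo and Obi, by date of most recent title (earlier first): Lindqvist (Mar 12, 2006) before Eriksen (Nov 11, 2009) before Oyelaran (Sep 20, 2010) before Takahashi (Oct 7, 2010) before Okonkwo and Obi (Apr 23, 2013).
Among Okonkwo and Obi, by world ranking (higher first): Okonkwo (105) before Obi (29).
Kowalski and Nguyen both have date of most recent title Nov 23, 2008, so the next rule applies.
Among Kowalski and Nguyen, by world ranking (higher first): Kowalski (207) before Nguyen (85).
Order: Lindqvist, Eriksen, Oyelaran, Takahashi, Okonkwo, Obi, Kowalski, Nguyen. So position 2.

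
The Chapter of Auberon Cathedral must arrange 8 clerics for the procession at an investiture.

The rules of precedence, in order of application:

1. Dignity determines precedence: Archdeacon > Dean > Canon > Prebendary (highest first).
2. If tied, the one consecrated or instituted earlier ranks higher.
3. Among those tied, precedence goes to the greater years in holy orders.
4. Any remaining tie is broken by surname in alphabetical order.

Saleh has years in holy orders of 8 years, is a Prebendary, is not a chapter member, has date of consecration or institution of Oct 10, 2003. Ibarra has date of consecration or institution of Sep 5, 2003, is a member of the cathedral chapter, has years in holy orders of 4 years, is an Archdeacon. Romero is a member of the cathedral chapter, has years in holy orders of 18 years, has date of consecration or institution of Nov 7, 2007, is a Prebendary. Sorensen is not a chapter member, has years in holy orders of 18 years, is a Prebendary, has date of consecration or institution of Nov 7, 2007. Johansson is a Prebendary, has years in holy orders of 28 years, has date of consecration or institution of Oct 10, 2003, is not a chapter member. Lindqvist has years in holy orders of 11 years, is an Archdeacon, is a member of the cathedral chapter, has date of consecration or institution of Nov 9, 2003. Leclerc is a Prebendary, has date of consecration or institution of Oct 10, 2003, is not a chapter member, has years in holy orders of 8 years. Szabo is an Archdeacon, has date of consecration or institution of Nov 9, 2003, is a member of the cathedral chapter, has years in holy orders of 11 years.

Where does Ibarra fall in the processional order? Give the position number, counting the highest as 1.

1

By dignity: Ibarra, Lindqvist and Szabo (Archdeacon); then Johansson, Leclerc, Saleh, Romero and Sorensen (Prebendary).
Among Ibarra, Lindqvist and Szabo, by date of consecration or institution (earlier first): Ibarra (Sep 5, 2003) before Lindqvist and Szabo (Nov 9, 2003).
Lindqvist and Szabo both have years in holy orders 11 years, so the next rule applies.
Among Lindqvist and Szabo, alphabetically by surname: Lindqvist before Szabo.
Among Johansson, Leclerc, Saleh, Romero and Sorensen, by date of consecration or institution (earlier first): Johansson, Leclerc and Saleh (Oct 10, 2003) before Romero and Sorensen (Nov 7, 2007).
Among Johansson, Leclerc and Saleh, by years in holy orders (higher first): Johansson (28 years) before Leclerc and Saleh (8 years).
Among Leclerc and Saleh, alphabetically by surname: Leclerc before Saleh.
Romero and Sorensen both have years in holy orders 18 years, so the next rule applies.
Among Romero and Sorensen, alphabetically by surname: Romero before Sorensen.
Order: Ibarra, Lindqvist, Szabo, Johansson, Leclerc, Saleh, Romero, Sorensen. So position 1.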